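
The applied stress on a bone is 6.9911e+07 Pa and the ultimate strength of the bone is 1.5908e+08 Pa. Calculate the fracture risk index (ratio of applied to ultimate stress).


FRI = applied / ultimate
FRI = 6.9911e+07 / 1.5908e+08
FRI = 0.4395


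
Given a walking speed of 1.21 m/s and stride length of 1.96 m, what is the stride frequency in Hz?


f = v / stride_length
f = 1.21 / 1.96
f = 0.6173


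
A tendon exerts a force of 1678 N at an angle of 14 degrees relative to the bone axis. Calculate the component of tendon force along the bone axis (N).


F_eff = F_tendon * cos(theta)
theta = 14 deg = 0.2443 rad
cos(theta) = 0.9703
F_eff = 1678 * 0.9703
F_eff = 1628.1562


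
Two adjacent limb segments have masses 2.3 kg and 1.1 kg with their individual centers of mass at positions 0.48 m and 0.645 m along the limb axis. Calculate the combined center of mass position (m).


COM = (m1*x1 + m2*x2) / (m1 + m2)
COM = (2.3*0.48 + 1.1*0.645) / (2.3 + 1.1)
Numerator = 1.8135
Denominator = 3.4000
COM = 0.5334


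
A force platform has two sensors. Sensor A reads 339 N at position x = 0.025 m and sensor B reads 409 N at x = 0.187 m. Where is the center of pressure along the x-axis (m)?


COP_x = (F1*x1 + F2*x2) / (F1 + F2)
COP_x = (339*0.025 + 409*0.187) / (339 + 409)
Numerator = 84.9580
Denominator = 748
COP_x = 0.1136


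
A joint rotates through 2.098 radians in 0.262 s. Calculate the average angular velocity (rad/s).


omega = delta_theta / delta_t
omega = 2.098 / 0.262
omega = 8.0076


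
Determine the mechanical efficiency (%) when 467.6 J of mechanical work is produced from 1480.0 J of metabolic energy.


eta = (W_mech / E_meta) * 100
eta = (467.6 / 1480.0) * 100
ratio = 0.3159
eta = 31.5946


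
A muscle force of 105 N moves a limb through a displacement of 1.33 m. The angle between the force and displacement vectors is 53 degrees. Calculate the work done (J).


W = F * d * cos(theta)
theta = 53 deg = 0.9250 rad
cos(theta) = 0.6018
W = 105 * 1.33 * 0.6018
W = 84.0435


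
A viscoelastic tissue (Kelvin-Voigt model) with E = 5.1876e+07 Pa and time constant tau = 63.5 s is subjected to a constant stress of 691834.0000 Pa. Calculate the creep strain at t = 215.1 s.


epsilon(t) = (sigma/E) * (1 - exp(-t/tau))
sigma/E = 691834.0000 / 5.1876e+07 = 0.0133
exp(-t/tau) = exp(-215.1 / 63.5) = 0.0338
epsilon = 0.0133 * (1 - 0.0338)
epsilon = 0.0129


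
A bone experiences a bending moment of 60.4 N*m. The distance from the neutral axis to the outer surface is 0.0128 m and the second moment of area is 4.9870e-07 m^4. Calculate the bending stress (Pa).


sigma = M * c / I
sigma = 60.4 * 0.0128 / 4.9870e-07
M * c = 0.7731
sigma = 1.5503e+06


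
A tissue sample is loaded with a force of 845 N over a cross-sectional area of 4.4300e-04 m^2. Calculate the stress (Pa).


stress = F / A
stress = 845 / 4.4300e-04
stress = 1.9074e+06


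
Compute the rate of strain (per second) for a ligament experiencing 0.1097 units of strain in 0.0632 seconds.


strain_rate = delta_strain / delta_t
strain_rate = 0.1097 / 0.0632
strain_rate = 1.7358


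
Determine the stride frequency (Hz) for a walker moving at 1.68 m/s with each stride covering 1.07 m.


f = v / stride_length
f = 1.68 / 1.07
f = 1.5701


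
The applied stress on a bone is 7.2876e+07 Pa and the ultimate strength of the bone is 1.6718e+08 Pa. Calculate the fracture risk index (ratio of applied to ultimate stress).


FRI = applied / ultimate
FRI = 7.2876e+07 / 1.6718e+08
FRI = 0.4359


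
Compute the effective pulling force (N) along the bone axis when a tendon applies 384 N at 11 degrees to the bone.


F_eff = F_tendon * cos(theta)
theta = 11 deg = 0.1920 rad
cos(theta) = 0.9816
F_eff = 384 * 0.9816
F_eff = 376.9448


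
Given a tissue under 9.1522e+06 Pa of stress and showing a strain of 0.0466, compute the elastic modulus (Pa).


E = stress / strain
E = 9.1522e+06 / 0.0466
E = 1.9640e+08


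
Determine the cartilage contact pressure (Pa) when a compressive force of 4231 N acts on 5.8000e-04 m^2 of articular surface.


P = F / A
P = 4231 / 5.8000e-04
P = 7.2948e+06


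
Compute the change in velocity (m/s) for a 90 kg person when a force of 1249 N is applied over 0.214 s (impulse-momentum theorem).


J = F * dt = 1249 * 0.214 = 267.2860 N*s
delta_v = J / m
delta_v = 267.2860 / 90
delta_v = 2.9698


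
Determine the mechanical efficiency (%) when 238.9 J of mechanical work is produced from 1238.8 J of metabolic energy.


eta = (W_mech / E_meta) * 100
eta = (238.9 / 1238.8) * 100
ratio = 0.1928
eta = 19.2848


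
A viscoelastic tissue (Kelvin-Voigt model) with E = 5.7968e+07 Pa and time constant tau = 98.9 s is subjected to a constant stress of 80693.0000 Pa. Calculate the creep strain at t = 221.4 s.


epsilon(t) = (sigma/E) * (1 - exp(-t/tau))
sigma/E = 80693.0000 / 5.7968e+07 = 0.0014
exp(-t/tau) = exp(-221.4 / 98.9) = 0.1066
epsilon = 0.0014 * (1 - 0.1066)
epsilon = 0.0012


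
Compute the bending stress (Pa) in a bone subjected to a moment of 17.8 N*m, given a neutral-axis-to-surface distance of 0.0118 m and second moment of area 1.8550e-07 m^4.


sigma = M * c / I
sigma = 17.8 * 0.0118 / 1.8550e-07
M * c = 0.2100
sigma = 1.1323e+06


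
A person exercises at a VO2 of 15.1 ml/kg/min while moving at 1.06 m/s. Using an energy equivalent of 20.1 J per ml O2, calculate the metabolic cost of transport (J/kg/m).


Power per kg = VO2 * 20.1 / 60
Power per kg = 15.1 * 20.1 / 60 = 5.0585 W/kg
Cost = power_per_kg / speed
Cost = 5.0585 / 1.06
Cost = 4.7722


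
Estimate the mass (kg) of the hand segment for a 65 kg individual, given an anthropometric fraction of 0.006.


m_segment = body_mass * fraction
m_segment = 65 * 0.006
m_segment = 0.3900


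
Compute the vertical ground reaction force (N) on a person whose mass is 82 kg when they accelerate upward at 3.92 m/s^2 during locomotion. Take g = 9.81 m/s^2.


GRF = m * (g + a)
GRF = 82 * (9.81 + 3.92)
GRF = 82 * 13.7300
GRF = 1125.8600


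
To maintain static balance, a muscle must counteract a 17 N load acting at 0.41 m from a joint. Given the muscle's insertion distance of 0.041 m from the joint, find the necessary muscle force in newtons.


F_muscle = W * d_load / d_muscle
F_muscle = 17 * 0.41 / 0.041
Numerator = 6.9700
F_muscle = 170.0000


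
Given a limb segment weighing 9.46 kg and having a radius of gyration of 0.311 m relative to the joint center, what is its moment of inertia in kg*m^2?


I = m * k^2
I = 9.46 * 0.311^2
k^2 = 0.0967
I = 0.9150


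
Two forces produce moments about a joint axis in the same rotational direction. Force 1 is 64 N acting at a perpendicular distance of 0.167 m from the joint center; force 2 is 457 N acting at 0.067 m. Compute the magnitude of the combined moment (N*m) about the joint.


M = F1 * d1 + F2 * d2
M = 64 * 0.167 + 457 * 0.067
M = 10.6880 + 30.6190
M = 41.3070


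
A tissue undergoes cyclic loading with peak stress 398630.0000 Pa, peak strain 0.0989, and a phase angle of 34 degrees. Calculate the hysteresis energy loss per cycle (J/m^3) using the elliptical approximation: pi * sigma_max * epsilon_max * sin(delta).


E_loss = pi * sigma_max * epsilon_max * sin(delta)
delta = 34 deg = 0.5934 rad
sin(delta) = 0.5592
E_loss = pi * 398630.0000 * 0.0989 * 0.5592
E_loss = 69259.2517


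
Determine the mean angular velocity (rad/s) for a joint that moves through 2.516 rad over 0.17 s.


omega = delta_theta / delta_t
omega = 2.516 / 0.17
omega = 14.8000


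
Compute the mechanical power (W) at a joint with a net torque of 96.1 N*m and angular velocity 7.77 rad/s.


P = M * omega
P = 96.1 * 7.77
P = 746.6970


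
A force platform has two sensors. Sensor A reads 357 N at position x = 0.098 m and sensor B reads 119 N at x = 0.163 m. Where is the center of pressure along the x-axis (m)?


COP_x = (F1*x1 + F2*x2) / (F1 + F2)
COP_x = (357*0.098 + 119*0.163) / (357 + 119)
Numerator = 54.3830
Denominator = 476
COP_x = 0.1143


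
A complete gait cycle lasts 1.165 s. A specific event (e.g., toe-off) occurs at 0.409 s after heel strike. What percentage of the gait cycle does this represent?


pct = (event_time / cycle_time) * 100
pct = (0.409 / 1.165) * 100
ratio = 0.3511
pct = 35.1073


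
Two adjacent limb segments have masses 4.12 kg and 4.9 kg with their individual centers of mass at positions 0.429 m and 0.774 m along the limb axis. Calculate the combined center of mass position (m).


COM = (m1*x1 + m2*x2) / (m1 + m2)
COM = (4.12*0.429 + 4.9*0.774) / (4.12 + 4.9)
Numerator = 5.5601
Denominator = 9.0200
COM = 0.6164


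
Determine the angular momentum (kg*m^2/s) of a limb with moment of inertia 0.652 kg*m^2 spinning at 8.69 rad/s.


L = I * omega
L = 0.652 * 8.69
L = 5.6659


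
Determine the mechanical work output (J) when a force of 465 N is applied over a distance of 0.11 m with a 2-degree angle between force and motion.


W = F * d * cos(theta)
theta = 2 deg = 0.0349 rad
cos(theta) = 0.9994
W = 465 * 0.11 * 0.9994
W = 51.1188


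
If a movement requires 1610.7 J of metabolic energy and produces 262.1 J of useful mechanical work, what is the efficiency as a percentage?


eta = (W_mech / E_meta) * 100
eta = (262.1 / 1610.7) * 100
ratio = 0.1627
eta = 16.2724


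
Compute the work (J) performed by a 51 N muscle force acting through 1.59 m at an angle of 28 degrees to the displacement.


W = F * d * cos(theta)
theta = 28 deg = 0.4887 rad
cos(theta) = 0.8829
W = 51 * 1.59 * 0.8829
W = 71.5982


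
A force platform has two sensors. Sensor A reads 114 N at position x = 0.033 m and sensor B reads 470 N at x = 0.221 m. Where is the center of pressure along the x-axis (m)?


COP_x = (F1*x1 + F2*x2) / (F1 + F2)
COP_x = (114*0.033 + 470*0.221) / (114 + 470)
Numerator = 107.6320
Denominator = 584
COP_x = 0.1843


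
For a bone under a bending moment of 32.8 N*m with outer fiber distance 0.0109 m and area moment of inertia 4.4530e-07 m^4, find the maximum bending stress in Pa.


sigma = M * c / I
sigma = 32.8 * 0.0109 / 4.4530e-07
M * c = 0.3575
sigma = 802874.4667


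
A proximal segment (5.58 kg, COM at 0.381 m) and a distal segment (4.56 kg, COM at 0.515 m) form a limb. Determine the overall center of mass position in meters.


COM = (m1*x1 + m2*x2) / (m1 + m2)
COM = (5.58*0.381 + 4.56*0.515) / (5.58 + 4.56)
Numerator = 4.4744
Denominator = 10.1400
COM = 0.4413


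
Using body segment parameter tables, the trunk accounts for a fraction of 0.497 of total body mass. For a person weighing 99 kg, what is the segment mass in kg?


m_segment = body_mass * fraction
m_segment = 99 * 0.497
m_segment = 49.2030


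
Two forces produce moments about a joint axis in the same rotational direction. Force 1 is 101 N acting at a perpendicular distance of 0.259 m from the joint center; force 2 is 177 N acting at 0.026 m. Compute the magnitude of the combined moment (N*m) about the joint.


M = F1 * d1 + F2 * d2
M = 101 * 0.259 + 177 * 0.026
M = 26.1590 + 4.6020
M = 30.7610


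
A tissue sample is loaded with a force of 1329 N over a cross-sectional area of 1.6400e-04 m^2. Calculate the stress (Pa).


stress = F / A
stress = 1329 / 1.6400e-04
stress = 8.1037e+06


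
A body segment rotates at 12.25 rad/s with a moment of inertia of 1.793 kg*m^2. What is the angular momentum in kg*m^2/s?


L = I * omega
L = 1.793 * 12.25
L = 21.9642


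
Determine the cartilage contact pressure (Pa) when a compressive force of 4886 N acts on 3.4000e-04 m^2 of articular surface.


P = F / A
P = 4886 / 3.4000e-04
P = 1.4371e+07


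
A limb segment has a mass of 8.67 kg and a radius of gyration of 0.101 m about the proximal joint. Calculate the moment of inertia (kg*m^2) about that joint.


I = m * k^2
I = 8.67 * 0.101^2
k^2 = 0.0102
I = 0.0884


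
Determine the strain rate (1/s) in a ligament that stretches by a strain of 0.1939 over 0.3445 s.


strain_rate = delta_strain / delta_t
strain_rate = 0.1939 / 0.3445
strain_rate = 0.5628


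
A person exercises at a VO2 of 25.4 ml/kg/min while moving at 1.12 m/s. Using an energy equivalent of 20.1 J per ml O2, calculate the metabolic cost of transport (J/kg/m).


Power per kg = VO2 * 20.1 / 60
Power per kg = 25.4 * 20.1 / 60 = 8.5090 W/kg
Cost = power_per_kg / speed
Cost = 8.5090 / 1.12
Cost = 7.5973


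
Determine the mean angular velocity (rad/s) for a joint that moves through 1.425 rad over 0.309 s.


omega = delta_theta / delta_t
omega = 1.425 / 0.309
omega = 4.6117


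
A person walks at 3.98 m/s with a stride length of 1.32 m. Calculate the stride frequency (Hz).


f = v / stride_length
f = 3.98 / 1.32
f = 3.0152


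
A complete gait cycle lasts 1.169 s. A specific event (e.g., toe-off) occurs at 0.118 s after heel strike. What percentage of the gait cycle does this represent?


pct = (event_time / cycle_time) * 100
pct = (0.118 / 1.169) * 100
ratio = 0.1009
pct = 10.0941


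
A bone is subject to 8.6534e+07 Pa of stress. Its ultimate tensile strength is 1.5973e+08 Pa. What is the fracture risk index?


FRI = applied / ultimate
FRI = 8.6534e+07 / 1.5973e+08
FRI = 0.5418


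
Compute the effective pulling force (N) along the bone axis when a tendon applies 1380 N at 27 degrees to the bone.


F_eff = F_tendon * cos(theta)
theta = 27 deg = 0.4712 rad
cos(theta) = 0.8910
F_eff = 1380 * 0.8910
F_eff = 1229.5890


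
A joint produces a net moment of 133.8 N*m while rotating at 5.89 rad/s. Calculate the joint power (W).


P = M * omega
P = 133.8 * 5.89
P = 788.0820


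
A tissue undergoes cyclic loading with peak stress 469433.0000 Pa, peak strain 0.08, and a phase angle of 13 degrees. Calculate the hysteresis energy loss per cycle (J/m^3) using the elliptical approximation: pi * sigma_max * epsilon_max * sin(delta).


E_loss = pi * sigma_max * epsilon_max * sin(delta)
delta = 13 deg = 0.2269 rad
sin(delta) = 0.2250
E_loss = pi * 469433.0000 * 0.08 * 0.2250
E_loss = 26540.0361


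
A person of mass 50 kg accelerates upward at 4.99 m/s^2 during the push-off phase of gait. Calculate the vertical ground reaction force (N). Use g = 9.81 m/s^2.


GRF = m * (g + a)
GRF = 50 * (9.81 + 4.99)
GRF = 50 * 14.8000
GRF = 740.0000


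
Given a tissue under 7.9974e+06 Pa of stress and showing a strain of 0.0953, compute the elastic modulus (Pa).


E = stress / strain
E = 7.9974e+06 / 0.0953
E = 8.3918e+07


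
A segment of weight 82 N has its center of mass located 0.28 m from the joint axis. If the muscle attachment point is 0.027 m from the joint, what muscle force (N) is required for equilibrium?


F_muscle = W * d_load / d_muscle
F_muscle = 82 * 0.28 / 0.027
Numerator = 22.9600
F_muscle = 850.3704


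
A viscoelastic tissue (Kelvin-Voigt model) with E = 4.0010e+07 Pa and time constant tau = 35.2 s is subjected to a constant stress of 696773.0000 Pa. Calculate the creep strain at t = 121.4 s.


epsilon(t) = (sigma/E) * (1 - exp(-t/tau))
sigma/E = 696773.0000 / 4.0010e+07 = 0.0174
exp(-t/tau) = exp(-121.4 / 35.2) = 0.0318
epsilon = 0.0174 * (1 - 0.0318)
epsilon = 0.0169


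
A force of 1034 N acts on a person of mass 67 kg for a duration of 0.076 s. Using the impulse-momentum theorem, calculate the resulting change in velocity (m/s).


J = F * dt = 1034 * 0.076 = 78.5840 N*s
delta_v = J / m
delta_v = 78.5840 / 67
delta_v = 1.1729


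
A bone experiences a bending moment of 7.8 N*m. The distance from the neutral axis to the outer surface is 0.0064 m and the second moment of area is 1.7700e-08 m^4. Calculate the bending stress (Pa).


sigma = M * c / I
sigma = 7.8 * 0.0064 / 1.7700e-08
M * c = 0.0499
sigma = 2.8203e+06


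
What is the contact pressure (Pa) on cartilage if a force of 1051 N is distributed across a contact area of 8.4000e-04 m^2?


P = F / A
P = 1051 / 8.4000e-04
P = 1.2512e+06


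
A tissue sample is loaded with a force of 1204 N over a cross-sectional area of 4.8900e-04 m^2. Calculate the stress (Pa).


stress = F / A
stress = 1204 / 4.8900e-04
stress = 2.4622e+06


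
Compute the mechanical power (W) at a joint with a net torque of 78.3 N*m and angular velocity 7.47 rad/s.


P = M * omega
P = 78.3 * 7.47
P = 584.9010


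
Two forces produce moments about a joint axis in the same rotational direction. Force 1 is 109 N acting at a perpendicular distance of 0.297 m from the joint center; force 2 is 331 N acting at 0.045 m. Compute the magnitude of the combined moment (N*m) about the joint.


M = F1 * d1 + F2 * d2
M = 109 * 0.297 + 331 * 0.045
M = 32.3730 + 14.8950
M = 47.2680


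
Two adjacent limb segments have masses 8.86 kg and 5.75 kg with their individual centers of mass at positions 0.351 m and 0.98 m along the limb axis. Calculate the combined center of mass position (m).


COM = (m1*x1 + m2*x2) / (m1 + m2)
COM = (8.86*0.351 + 5.75*0.98) / (8.86 + 5.75)
Numerator = 8.7449
Denominator = 14.6100
COM = 0.5986


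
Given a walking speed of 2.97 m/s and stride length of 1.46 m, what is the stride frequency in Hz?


f = v / stride_length
f = 2.97 / 1.46
f = 2.0342


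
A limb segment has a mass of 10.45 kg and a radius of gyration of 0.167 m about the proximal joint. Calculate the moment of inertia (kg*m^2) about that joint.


I = m * k^2
I = 10.45 * 0.167^2
k^2 = 0.0279
I = 0.2914


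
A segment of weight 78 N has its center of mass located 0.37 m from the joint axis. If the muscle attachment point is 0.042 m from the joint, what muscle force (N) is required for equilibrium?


F_muscle = W * d_load / d_muscle
F_muscle = 78 * 0.37 / 0.042
Numerator = 28.8600
F_muscle = 687.1429


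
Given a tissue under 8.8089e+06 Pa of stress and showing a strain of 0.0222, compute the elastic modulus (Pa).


E = stress / strain
E = 8.8089e+06 / 0.0222
E = 3.9680e+08


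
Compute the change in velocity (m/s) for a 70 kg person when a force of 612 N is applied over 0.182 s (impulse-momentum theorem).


J = F * dt = 612 * 0.182 = 111.3840 N*s
delta_v = J / m
delta_v = 111.3840 / 70
delta_v = 1.5912


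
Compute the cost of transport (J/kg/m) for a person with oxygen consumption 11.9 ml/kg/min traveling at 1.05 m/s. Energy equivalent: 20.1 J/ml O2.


Power per kg = VO2 * 20.1 / 60
Power per kg = 11.9 * 20.1 / 60 = 3.9865 W/kg
Cost = power_per_kg / speed
Cost = 3.9865 / 1.05
Cost = 3.7967


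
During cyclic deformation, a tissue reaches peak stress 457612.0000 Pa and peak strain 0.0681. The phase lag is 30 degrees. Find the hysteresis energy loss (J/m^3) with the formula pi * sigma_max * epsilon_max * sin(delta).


E_loss = pi * sigma_max * epsilon_max * sin(delta)
delta = 30 deg = 0.5236 rad
sin(delta) = 0.5000
E_loss = pi * 457612.0000 * 0.0681 * 0.5000
E_loss = 48951.3184


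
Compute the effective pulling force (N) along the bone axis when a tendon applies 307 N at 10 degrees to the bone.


F_eff = F_tendon * cos(theta)
theta = 10 deg = 0.1745 rad
cos(theta) = 0.9848
F_eff = 307 * 0.9848
F_eff = 302.3360


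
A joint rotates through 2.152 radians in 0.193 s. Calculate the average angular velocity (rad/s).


omega = delta_theta / delta_t
omega = 2.152 / 0.193
omega = 11.1503


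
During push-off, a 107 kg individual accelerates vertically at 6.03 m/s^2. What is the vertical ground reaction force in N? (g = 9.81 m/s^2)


GRF = m * (g + a)
GRF = 107 * (9.81 + 6.03)
GRF = 107 * 15.8400
GRF = 1694.8800


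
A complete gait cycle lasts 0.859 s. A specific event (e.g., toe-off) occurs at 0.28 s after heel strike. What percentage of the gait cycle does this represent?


pct = (event_time / cycle_time) * 100
pct = (0.28 / 0.859) * 100
ratio = 0.3260
pct = 32.5960


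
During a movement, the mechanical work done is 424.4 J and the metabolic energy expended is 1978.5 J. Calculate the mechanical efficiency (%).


eta = (W_mech / E_meta) * 100
eta = (424.4 / 1978.5) * 100
ratio = 0.2145
eta = 21.4506


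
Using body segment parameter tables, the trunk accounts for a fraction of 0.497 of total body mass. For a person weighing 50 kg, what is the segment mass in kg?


m_segment = body_mass * fraction
m_segment = 50 * 0.497
m_segment = 24.8500


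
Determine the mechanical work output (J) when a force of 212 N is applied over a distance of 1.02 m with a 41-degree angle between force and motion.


W = F * d * cos(theta)
theta = 41 deg = 0.7156 rad
cos(theta) = 0.7547
W = 212 * 1.02 * 0.7547
W = 163.1984


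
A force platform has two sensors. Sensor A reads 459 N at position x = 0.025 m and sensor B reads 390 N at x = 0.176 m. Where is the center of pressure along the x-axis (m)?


COP_x = (F1*x1 + F2*x2) / (F1 + F2)
COP_x = (459*0.025 + 390*0.176) / (459 + 390)
Numerator = 80.1150
Denominator = 849
COP_x = 0.0944


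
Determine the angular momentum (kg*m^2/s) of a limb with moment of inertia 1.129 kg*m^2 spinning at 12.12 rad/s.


L = I * omega
L = 1.129 * 12.12
L = 13.6835


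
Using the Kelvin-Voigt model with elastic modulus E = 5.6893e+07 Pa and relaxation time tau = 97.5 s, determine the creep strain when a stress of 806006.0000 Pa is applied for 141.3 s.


epsilon(t) = (sigma/E) * (1 - exp(-t/tau))
sigma/E = 806006.0000 / 5.6893e+07 = 0.0142
exp(-t/tau) = exp(-141.3 / 97.5) = 0.2348
epsilon = 0.0142 * (1 - 0.2348)
epsilon = 0.0108


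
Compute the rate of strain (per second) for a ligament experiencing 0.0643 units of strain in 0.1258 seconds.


strain_rate = delta_strain / delta_t
strain_rate = 0.0643 / 0.1258
strain_rate = 0.5111


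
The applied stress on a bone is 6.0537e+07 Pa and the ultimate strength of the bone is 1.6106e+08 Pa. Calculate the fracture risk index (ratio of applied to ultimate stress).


FRI = applied / ultimate
FRI = 6.0537e+07 / 1.6106e+08
FRI = 0.3759


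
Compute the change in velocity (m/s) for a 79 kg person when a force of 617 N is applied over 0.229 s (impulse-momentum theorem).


J = F * dt = 617 * 0.229 = 141.2930 N*s
delta_v = J / m
delta_v = 141.2930 / 79
delta_v = 1.7885


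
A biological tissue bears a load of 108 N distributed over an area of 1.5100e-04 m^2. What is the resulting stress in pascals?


stress = F / A
stress = 108 / 1.5100e-04
stress = 715231.7881


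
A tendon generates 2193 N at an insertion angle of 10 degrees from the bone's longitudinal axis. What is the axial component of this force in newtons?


F_eff = F_tendon * cos(theta)
theta = 10 deg = 0.1745 rad
cos(theta) = 0.9848
F_eff = 2193 * 0.9848
F_eff = 2159.6834


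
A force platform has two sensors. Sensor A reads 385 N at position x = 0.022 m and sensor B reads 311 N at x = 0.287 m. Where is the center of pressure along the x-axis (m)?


COP_x = (F1*x1 + F2*x2) / (F1 + F2)
COP_x = (385*0.022 + 311*0.287) / (385 + 311)
Numerator = 97.7270
Denominator = 696
COP_x = 0.1404


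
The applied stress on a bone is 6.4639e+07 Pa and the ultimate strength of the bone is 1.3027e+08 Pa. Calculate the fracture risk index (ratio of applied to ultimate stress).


FRI = applied / ultimate
FRI = 6.4639e+07 / 1.3027e+08
FRI = 0.4962


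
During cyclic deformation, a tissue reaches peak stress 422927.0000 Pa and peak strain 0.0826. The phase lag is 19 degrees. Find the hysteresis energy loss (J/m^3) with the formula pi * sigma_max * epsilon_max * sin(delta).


E_loss = pi * sigma_max * epsilon_max * sin(delta)
delta = 19 deg = 0.3316 rad
sin(delta) = 0.3256
E_loss = pi * 422927.0000 * 0.0826 * 0.3256
E_loss = 35730.3483


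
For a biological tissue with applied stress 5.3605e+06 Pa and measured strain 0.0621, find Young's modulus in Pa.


E = stress / strain
E = 5.3605e+06 / 0.0621
E = 8.6320e+07


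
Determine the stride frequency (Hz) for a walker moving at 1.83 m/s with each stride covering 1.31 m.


f = v / stride_length
f = 1.83 / 1.31
f = 1.3969


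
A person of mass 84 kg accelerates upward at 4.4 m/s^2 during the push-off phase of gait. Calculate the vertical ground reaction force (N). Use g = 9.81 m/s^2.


GRF = m * (g + a)
GRF = 84 * (9.81 + 4.4)
GRF = 84 * 14.2100
GRF = 1193.6400


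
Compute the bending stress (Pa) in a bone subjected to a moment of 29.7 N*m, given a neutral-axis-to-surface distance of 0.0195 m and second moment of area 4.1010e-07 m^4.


sigma = M * c / I
sigma = 29.7 * 0.0195 / 4.1010e-07
M * c = 0.5791
sigma = 1.4122e+06


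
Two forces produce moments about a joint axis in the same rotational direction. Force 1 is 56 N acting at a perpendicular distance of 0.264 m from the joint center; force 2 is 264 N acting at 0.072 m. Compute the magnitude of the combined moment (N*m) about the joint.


M = F1 * d1 + F2 * d2
M = 56 * 0.264 + 264 * 0.072
M = 14.7840 + 19.0080
M = 33.7920


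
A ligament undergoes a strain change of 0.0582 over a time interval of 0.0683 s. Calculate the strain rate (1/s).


strain_rate = delta_strain / delta_t
strain_rate = 0.0582 / 0.0683
strain_rate = 0.8521


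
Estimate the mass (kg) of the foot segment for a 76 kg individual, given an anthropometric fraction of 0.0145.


m_segment = body_mass * fraction
m_segment = 76 * 0.0145
m_segment = 1.1020


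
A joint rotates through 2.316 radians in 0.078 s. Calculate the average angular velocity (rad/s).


omega = delta_theta / delta_t
omega = 2.316 / 0.078
omega = 29.6923


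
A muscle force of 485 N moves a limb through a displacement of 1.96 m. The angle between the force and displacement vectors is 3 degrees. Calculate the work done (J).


W = F * d * cos(theta)
theta = 3 deg = 0.0524 rad
cos(theta) = 0.9986
W = 485 * 1.96 * 0.9986
W = 949.2972


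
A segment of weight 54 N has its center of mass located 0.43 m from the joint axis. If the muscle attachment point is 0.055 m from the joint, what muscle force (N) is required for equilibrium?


F_muscle = W * d_load / d_muscle
F_muscle = 54 * 0.43 / 0.055
Numerator = 23.2200
F_muscle = 422.1818


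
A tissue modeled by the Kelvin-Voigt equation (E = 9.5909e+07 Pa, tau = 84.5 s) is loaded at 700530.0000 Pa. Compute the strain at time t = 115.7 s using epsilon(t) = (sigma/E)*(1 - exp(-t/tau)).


epsilon(t) = (sigma/E) * (1 - exp(-t/tau))
sigma/E = 700530.0000 / 9.5909e+07 = 0.0073
exp(-t/tau) = exp(-115.7 / 84.5) = 0.2543
epsilon = 0.0073 * (1 - 0.2543)
epsilon = 0.0054


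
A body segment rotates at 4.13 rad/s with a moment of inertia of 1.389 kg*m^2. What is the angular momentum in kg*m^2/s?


L = I * omega
L = 1.389 * 4.13
L = 5.7366


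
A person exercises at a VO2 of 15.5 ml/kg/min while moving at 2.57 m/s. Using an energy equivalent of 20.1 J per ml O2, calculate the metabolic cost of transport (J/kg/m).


Power per kg = VO2 * 20.1 / 60
Power per kg = 15.5 * 20.1 / 60 = 5.1925 W/kg
Cost = power_per_kg / speed
Cost = 5.1925 / 2.57
Cost = 2.0204


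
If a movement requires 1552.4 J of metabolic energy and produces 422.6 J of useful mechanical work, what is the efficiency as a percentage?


eta = (W_mech / E_meta) * 100
eta = (422.6 / 1552.4) * 100
ratio = 0.2722
eta = 27.2224


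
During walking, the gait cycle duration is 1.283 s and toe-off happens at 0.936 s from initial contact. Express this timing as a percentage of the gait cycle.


pct = (event_time / cycle_time) * 100
pct = (0.936 / 1.283) * 100
ratio = 0.7295
pct = 72.9540


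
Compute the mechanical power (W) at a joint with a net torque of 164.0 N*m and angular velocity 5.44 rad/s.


P = M * omega
P = 164.0 * 5.44
P = 892.1600


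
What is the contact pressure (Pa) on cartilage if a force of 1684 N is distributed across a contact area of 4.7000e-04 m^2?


P = F / A
P = 1684 / 4.7000e-04
P = 3.5830e+06


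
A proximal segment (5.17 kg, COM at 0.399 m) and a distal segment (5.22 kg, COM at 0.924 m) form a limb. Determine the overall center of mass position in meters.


COM = (m1*x1 + m2*x2) / (m1 + m2)
COM = (5.17*0.399 + 5.22*0.924) / (5.17 + 5.22)
Numerator = 6.8861
Denominator = 10.3900
COM = 0.6628


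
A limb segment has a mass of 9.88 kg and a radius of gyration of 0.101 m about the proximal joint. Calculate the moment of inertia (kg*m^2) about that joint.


I = m * k^2
I = 9.88 * 0.101^2
k^2 = 0.0102
I = 0.1008


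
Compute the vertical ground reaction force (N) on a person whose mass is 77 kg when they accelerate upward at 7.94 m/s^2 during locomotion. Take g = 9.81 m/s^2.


GRF = m * (g + a)
GRF = 77 * (9.81 + 7.94)
GRF = 77 * 17.7500
GRF = 1366.7500


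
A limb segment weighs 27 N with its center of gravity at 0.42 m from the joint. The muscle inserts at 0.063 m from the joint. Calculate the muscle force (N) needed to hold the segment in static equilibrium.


F_muscle = W * d_load / d_muscle
F_muscle = 27 * 0.42 / 0.063
Numerator = 11.3400
F_muscle = 180.0000


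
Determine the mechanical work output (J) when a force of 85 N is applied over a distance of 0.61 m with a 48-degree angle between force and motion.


W = F * d * cos(theta)
theta = 48 deg = 0.8378 rad
cos(theta) = 0.6691
W = 85 * 0.61 * 0.6691
W = 34.6944


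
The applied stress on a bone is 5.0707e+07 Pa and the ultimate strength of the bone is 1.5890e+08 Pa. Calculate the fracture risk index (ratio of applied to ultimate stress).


FRI = applied / ultimate
FRI = 5.0707e+07 / 1.5890e+08
FRI = 0.3191


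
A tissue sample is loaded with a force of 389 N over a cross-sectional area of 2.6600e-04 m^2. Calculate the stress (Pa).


stress = F / A
stress = 389 / 2.6600e-04
stress = 1.4624e+06


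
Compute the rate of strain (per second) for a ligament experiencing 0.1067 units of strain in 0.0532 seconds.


strain_rate = delta_strain / delta_t
strain_rate = 0.1067 / 0.0532
strain_rate = 2.0056


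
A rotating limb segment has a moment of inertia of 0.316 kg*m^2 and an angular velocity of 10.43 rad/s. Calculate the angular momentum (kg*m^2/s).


L = I * omega
L = 0.316 * 10.43
L = 3.2959


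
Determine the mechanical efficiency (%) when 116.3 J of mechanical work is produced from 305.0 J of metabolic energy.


eta = (W_mech / E_meta) * 100
eta = (116.3 / 305.0) * 100
ratio = 0.3813
eta = 38.1311


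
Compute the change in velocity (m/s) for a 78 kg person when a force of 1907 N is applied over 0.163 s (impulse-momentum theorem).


J = F * dt = 1907 * 0.163 = 310.8410 N*s
delta_v = J / m
delta_v = 310.8410 / 78
delta_v = 3.9851


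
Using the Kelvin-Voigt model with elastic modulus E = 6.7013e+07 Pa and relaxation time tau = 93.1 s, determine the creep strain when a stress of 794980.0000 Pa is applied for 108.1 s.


epsilon(t) = (sigma/E) * (1 - exp(-t/tau))
sigma/E = 794980.0000 / 6.7013e+07 = 0.0119
exp(-t/tau) = exp(-108.1 / 93.1) = 0.3131
epsilon = 0.0119 * (1 - 0.3131)
epsilon = 0.0081


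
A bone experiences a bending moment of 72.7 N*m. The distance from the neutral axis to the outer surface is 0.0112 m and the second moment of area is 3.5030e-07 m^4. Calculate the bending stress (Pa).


sigma = M * c / I
sigma = 72.7 * 0.0112 / 3.5030e-07
M * c = 0.8142
sigma = 2.3244e+06


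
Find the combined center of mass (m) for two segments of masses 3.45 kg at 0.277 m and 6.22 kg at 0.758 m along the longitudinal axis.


COM = (m1*x1 + m2*x2) / (m1 + m2)
COM = (3.45*0.277 + 6.22*0.758) / (3.45 + 6.22)
Numerator = 5.6704
Denominator = 9.6700
COM = 0.5864


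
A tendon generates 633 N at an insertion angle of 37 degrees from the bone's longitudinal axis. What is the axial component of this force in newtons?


F_eff = F_tendon * cos(theta)
theta = 37 deg = 0.6458 rad
cos(theta) = 0.7986
F_eff = 633 * 0.7986
F_eff = 505.5363


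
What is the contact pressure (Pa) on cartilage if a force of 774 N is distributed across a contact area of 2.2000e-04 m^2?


P = F / A
P = 774 / 2.2000e-04
P = 3.5182e+06


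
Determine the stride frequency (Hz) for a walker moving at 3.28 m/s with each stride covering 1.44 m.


f = v / stride_length
f = 3.28 / 1.44
f = 2.2778


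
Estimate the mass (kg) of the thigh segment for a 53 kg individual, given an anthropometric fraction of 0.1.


m_segment = body_mass * fraction
m_segment = 53 * 0.1
m_segment = 5.3000


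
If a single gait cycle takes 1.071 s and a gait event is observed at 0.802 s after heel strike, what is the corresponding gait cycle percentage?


pct = (event_time / cycle_time) * 100
pct = (0.802 / 1.071) * 100
ratio = 0.7488
pct = 74.8833


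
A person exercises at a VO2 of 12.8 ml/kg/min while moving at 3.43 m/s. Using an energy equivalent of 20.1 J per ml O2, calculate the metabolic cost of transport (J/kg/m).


Power per kg = VO2 * 20.1 / 60
Power per kg = 12.8 * 20.1 / 60 = 4.2880 W/kg
Cost = power_per_kg / speed
Cost = 4.2880 / 3.43
Cost = 1.2501


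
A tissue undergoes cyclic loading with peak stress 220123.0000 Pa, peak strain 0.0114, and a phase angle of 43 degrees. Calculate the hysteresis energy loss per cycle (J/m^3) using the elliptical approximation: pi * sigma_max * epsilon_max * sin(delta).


E_loss = pi * sigma_max * epsilon_max * sin(delta)
delta = 43 deg = 0.7505 rad
sin(delta) = 0.6820
E_loss = pi * 220123.0000 * 0.0114 * 0.6820
E_loss = 5376.5474


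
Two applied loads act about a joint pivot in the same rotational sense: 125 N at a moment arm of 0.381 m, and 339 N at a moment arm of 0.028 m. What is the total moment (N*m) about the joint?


M = F1 * d1 + F2 * d2
M = 125 * 0.381 + 339 * 0.028
M = 47.6250 + 9.4920
M = 57.1170


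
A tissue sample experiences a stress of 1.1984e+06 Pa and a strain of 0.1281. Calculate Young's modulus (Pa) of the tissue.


E = stress / strain
E = 1.1984e+06 / 0.1281
E = 9.3552e+06


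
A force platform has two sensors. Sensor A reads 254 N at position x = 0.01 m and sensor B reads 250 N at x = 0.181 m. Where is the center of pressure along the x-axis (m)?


COP_x = (F1*x1 + F2*x2) / (F1 + F2)
COP_x = (254*0.01 + 250*0.181) / (254 + 250)
Numerator = 47.7900
Denominator = 504
COP_x = 0.0948


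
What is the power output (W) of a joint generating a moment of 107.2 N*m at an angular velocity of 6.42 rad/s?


P = M * omega
P = 107.2 * 6.42
P = 688.2240


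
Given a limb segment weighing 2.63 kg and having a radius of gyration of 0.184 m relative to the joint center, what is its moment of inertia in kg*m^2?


I = m * k^2
I = 2.63 * 0.184^2
k^2 = 0.0339
I = 0.0890


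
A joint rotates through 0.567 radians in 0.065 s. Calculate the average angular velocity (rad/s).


omega = delta_theta / delta_t
omega = 0.567 / 0.065
omega = 8.7231


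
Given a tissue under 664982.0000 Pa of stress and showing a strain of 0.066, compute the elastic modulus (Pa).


E = stress / strain
E = 664982.0000 / 0.066
E = 1.0075e+07


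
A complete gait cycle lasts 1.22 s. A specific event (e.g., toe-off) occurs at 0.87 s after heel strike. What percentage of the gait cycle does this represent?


pct = (event_time / cycle_time) * 100
pct = (0.87 / 1.22) * 100
ratio = 0.7131
pct = 71.3115


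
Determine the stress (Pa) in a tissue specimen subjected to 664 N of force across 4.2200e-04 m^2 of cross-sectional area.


stress = F / A
stress = 664 / 4.2200e-04
stress = 1.5735e+06


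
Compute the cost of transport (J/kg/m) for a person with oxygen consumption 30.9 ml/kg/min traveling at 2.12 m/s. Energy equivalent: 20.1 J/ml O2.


Power per kg = VO2 * 20.1 / 60
Power per kg = 30.9 * 20.1 / 60 = 10.3515 W/kg
Cost = power_per_kg / speed
Cost = 10.3515 / 2.12
Cost = 4.8828


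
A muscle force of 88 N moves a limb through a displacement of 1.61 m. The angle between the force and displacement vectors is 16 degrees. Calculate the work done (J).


W = F * d * cos(theta)
theta = 16 deg = 0.2793 rad
cos(theta) = 0.9613
W = 88 * 1.61 * 0.9613
W = 136.1916


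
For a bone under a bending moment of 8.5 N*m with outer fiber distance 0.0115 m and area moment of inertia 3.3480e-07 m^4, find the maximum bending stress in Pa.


sigma = M * c / I
sigma = 8.5 * 0.0115 / 3.3480e-07
M * c = 0.0978
sigma = 291965.3524


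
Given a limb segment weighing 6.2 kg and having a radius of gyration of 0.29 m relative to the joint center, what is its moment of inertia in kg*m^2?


I = m * k^2
I = 6.2 * 0.29^2
k^2 = 0.0841
I = 0.5214


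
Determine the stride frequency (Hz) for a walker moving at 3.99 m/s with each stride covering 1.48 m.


f = v / stride_length
f = 3.99 / 1.48
f = 2.6959


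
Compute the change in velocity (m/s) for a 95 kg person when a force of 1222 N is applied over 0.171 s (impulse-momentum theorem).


J = F * dt = 1222 * 0.171 = 208.9620 N*s
delta_v = J / m
delta_v = 208.9620 / 95
delta_v = 2.1996


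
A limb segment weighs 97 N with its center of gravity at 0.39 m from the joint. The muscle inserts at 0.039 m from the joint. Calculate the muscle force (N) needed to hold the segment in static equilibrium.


F_muscle = W * d_load / d_muscle
F_muscle = 97 * 0.39 / 0.039
Numerator = 37.8300
F_muscle = 970.0000


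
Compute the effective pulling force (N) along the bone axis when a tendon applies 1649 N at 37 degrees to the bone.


F_eff = F_tendon * cos(theta)
theta = 37 deg = 0.6458 rad
cos(theta) = 0.7986
F_eff = 1649 * 0.7986
F_eff = 1316.9500


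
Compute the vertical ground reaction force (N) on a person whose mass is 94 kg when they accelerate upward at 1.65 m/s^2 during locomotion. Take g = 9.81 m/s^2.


GRF = m * (g + a)
GRF = 94 * (9.81 + 1.65)
GRF = 94 * 11.4600
GRF = 1077.2400


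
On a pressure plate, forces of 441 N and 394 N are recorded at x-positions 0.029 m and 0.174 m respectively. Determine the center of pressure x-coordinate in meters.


COP_x = (F1*x1 + F2*x2) / (F1 + F2)
COP_x = (441*0.029 + 394*0.174) / (441 + 394)
Numerator = 81.3450
Denominator = 835
COP_x = 0.0974


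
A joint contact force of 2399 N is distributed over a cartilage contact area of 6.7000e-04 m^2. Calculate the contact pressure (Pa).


P = F / A
P = 2399 / 6.7000e-04
P = 3.5806e+06


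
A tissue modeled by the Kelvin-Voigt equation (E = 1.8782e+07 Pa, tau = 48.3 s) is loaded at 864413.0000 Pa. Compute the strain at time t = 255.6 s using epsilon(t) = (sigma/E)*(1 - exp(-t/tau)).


epsilon(t) = (sigma/E) * (1 - exp(-t/tau))
sigma/E = 864413.0000 / 1.8782e+07 = 0.0460
exp(-t/tau) = exp(-255.6 / 48.3) = 0.0050
epsilon = 0.0460 * (1 - 0.0050)
epsilon = 0.0458


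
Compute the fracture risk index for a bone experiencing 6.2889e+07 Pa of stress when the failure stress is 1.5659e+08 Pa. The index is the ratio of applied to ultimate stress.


FRI = applied / ultimate
FRI = 6.2889e+07 / 1.5659e+08
FRI = 0.4016


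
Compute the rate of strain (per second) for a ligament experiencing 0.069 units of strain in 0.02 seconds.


strain_rate = delta_strain / delta_t
strain_rate = 0.069 / 0.02
strain_rate = 3.4500


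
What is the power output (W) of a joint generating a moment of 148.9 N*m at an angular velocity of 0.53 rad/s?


P = M * omega
P = 148.9 * 0.53
P = 78.9170


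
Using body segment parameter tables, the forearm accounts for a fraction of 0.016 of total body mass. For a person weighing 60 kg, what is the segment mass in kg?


m_segment = body_mass * fraction
m_segment = 60 * 0.016
m_segment = 0.9600


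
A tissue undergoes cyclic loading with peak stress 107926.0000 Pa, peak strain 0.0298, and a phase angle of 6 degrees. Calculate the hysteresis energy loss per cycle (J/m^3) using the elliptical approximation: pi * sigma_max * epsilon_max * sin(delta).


E_loss = pi * sigma_max * epsilon_max * sin(delta)
delta = 6 deg = 0.1047 rad
sin(delta) = 0.1045
E_loss = pi * 107926.0000 * 0.0298 * 0.1045
E_loss = 1056.1529


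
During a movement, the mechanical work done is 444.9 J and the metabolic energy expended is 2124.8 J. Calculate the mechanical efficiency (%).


eta = (W_mech / E_meta) * 100
eta = (444.9 / 2124.8) * 100
ratio = 0.2094
eta = 20.9384
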